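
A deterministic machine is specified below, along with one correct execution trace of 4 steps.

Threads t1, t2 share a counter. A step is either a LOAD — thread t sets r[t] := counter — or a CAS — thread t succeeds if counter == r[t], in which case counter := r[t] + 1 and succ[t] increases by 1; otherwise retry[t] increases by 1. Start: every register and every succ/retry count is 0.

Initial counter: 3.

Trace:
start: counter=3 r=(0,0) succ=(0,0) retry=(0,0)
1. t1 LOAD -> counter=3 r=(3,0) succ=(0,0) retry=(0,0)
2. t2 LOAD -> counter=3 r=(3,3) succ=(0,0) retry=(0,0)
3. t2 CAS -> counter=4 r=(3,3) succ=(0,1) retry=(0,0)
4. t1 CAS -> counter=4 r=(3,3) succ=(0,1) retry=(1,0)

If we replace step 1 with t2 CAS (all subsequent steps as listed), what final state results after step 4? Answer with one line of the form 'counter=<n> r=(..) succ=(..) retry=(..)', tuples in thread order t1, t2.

counter=4 r=(0,3) succ=(0,1) retry=(1,1)

(re-executing from step 1 with the substitution; state before step 1: counter=3 r=(0,0) succ=(0,0) retry=(0,0))
1. t2 CAS -> counter=3 r=(0,0) succ=(0,0) retry=(0,1)
2. t2 LOAD -> counter=3 r=(0,3) succ=(0,0) retry=(0,1)
3. t2 CAS -> counter=4 r=(0,3) succ=(0,1) retry=(0,1)
4. t1 CAS -> counter=4 r=(0,3) succ=(0,1) retry=(1,1)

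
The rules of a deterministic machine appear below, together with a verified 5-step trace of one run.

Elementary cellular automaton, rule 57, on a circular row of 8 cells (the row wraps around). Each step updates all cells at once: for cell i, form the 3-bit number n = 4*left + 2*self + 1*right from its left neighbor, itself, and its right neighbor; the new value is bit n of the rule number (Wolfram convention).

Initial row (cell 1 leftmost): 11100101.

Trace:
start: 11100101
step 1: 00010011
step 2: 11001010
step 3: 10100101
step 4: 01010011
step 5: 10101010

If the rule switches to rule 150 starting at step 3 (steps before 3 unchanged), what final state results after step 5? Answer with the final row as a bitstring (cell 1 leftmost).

01011100

(re-executing steps 3..5 under rule 150; state before step 3: 11001010)
step 3: 00111010
step 4: 01010011
step 5: 01011100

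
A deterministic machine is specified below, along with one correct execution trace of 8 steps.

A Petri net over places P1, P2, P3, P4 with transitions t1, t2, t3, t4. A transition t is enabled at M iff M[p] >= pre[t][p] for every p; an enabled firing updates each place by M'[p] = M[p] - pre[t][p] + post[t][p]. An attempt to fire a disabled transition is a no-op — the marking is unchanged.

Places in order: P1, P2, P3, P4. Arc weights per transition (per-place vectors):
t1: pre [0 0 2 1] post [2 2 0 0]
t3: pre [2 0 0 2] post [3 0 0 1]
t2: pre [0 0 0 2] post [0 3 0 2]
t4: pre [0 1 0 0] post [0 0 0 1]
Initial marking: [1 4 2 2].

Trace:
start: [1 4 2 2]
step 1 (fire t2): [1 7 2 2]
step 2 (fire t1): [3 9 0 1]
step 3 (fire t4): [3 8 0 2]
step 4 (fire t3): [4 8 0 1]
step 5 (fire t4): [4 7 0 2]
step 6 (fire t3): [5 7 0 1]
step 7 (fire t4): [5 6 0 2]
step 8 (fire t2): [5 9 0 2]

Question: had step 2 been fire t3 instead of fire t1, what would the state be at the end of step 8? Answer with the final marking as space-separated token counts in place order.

(re-executing from step 2 with the substitution; state before step 2: [1 7 2 2])
step 2 (fire t3): [1 7 2 2]
step 3 (fire t4): [1 6 2 3]
step 4 (fire t3): [1 6 2 3]
step 5 (fire t4): [1 5 2 4]
step 6 (fire t3): [1 5 2 4]
step 7 (fire t4): [1 4 2 5]
step 8 (fire t2): [1 7 2 5]

1 7 2 5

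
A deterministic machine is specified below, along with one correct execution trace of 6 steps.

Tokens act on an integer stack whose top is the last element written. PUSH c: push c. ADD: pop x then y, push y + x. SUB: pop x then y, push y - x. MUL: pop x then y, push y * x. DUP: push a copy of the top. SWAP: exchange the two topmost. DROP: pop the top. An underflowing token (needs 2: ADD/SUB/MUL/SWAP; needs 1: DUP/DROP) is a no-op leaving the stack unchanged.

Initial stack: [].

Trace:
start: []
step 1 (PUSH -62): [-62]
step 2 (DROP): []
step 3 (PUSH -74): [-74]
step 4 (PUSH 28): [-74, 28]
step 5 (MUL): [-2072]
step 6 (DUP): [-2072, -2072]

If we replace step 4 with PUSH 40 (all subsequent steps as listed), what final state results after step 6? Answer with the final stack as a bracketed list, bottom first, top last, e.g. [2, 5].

[-2960, -2960]

(re-executing from step 4 with the substitution; state before step 4: [-74])
step 4 (PUSH 40): [-74, 40]
step 5 (MUL): [-2960]
step 6 (DUP): [-2960, -2960]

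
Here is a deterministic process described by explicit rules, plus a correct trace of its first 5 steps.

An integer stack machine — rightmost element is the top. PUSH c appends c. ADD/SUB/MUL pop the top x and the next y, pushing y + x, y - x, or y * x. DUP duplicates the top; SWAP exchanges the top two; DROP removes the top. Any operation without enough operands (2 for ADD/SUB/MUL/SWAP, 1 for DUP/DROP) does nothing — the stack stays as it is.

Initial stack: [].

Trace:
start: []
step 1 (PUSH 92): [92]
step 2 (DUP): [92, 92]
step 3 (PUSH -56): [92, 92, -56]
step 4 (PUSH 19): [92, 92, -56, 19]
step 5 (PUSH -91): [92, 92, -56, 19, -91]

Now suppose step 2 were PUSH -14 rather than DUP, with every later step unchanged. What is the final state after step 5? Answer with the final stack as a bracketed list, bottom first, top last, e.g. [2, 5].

(re-executing from step 2 with the substitution; state before step 2: [92])
step 2 (PUSH -14): [92, -14]
step 3 (PUSH -56): [92, -14, -56]
step 4 (PUSH 19): [92, -14, -56, 19]
step 5 (PUSH -91): [92, -14, -56, 19, -91]

[92, -14, -56, 19, -91]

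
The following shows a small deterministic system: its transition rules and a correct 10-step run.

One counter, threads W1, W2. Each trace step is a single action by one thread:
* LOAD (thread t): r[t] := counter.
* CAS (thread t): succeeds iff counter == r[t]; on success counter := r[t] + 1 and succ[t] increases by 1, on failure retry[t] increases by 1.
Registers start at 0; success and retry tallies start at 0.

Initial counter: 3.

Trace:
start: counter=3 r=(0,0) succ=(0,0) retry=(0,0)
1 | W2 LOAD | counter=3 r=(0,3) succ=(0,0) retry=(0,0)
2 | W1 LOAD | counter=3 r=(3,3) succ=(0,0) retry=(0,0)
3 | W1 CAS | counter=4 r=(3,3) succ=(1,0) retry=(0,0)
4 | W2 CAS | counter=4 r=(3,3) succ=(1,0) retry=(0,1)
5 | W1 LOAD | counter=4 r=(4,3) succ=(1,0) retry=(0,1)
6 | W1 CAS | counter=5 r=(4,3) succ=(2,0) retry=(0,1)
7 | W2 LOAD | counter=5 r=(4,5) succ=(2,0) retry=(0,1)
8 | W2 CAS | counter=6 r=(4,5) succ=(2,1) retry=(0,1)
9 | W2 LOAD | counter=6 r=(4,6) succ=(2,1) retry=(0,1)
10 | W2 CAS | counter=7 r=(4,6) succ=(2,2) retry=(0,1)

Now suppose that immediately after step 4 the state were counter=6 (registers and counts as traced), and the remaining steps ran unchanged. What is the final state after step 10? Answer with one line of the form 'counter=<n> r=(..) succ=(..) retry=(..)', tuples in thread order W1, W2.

state after step 4 := counter=6 r=(3,3) succ=(1,0) retry=(0,1)
5 | W1 LOAD | counter=6 r=(6,3) succ=(1,0) retry=(0,1)
6 | W1 CAS | counter=7 r=(6,3) succ=(2,0) retry=(0,1)
7 | W2 LOAD | counter=7 r=(6,7) succ=(2,0) retry=(0,1)
8 | W2 CAS | counter=8 r=(6,7) succ=(2,1) retry=(0,1)
9 | W2 LOAD | counter=8 r=(6,8) succ=(2,1) retry=(0,1)
10 | W2 CAS | counter=9 r=(6,8) succ=(2,2) retry=(0,1)

counter=9 r=(6,8) succ=(2,2) retry=(0,1)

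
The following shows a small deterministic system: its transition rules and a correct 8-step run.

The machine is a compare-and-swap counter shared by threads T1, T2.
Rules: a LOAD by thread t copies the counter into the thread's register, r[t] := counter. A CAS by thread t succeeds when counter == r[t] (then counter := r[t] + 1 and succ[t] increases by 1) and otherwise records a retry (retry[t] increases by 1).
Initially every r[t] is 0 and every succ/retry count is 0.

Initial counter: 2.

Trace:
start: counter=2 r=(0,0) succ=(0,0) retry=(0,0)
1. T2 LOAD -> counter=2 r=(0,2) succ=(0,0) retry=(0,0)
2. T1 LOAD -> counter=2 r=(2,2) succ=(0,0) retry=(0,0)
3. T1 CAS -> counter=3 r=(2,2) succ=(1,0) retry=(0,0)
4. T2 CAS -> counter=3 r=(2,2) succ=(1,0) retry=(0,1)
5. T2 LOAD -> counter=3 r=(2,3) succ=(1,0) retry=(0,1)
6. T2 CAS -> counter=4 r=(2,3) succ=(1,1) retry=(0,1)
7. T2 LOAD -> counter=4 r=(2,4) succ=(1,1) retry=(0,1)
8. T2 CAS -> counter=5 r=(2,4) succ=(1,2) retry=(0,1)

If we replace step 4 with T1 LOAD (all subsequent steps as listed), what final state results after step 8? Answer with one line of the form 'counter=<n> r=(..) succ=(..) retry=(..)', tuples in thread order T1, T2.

counter=5 r=(3,4) succ=(1,2) retry=(0,0)

(re-executing from step 4 with the substitution; state before step 4: counter=3 r=(2,2) succ=(1,0) retry=(0,0))
4. T1 LOAD -> counter=3 r=(3,2) succ=(1,0) retry=(0,0)
5. T2 LOAD -> counter=3 r=(3,3) succ=(1,0) retry=(0,0)
6. T2 CAS -> counter=4 r=(3,3) succ=(1,1) retry=(0,0)
7. T2 LOAD -> counter=4 r=(3,4) succ=(1,1) retry=(0,0)
8. T2 CAS -> counter=5 r=(3,4) succ=(1,2) retry=(0,0)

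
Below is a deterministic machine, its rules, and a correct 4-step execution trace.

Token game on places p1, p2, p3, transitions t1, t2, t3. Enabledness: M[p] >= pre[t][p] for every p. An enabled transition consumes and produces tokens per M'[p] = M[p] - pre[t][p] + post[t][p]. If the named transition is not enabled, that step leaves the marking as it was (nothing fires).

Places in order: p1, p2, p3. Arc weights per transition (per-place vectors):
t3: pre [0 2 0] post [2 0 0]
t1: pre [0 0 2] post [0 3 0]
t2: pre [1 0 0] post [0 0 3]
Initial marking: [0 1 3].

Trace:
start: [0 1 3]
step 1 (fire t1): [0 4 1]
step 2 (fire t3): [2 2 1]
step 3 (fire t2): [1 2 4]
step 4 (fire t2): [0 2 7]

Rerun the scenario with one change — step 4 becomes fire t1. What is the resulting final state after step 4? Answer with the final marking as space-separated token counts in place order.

1 5 2

(re-executing from step 4 with the substitution; state before step 4: [1 2 4])
step 4 (fire t1): [1 5 2]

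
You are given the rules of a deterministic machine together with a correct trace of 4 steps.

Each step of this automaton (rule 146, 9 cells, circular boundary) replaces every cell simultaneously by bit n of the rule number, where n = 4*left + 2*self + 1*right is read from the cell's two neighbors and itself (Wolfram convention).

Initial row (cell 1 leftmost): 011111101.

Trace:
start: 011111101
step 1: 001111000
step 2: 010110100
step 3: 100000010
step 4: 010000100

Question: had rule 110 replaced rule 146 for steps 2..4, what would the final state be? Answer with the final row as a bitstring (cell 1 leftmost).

101111001

(re-executing steps 2..4 under rule 110; state before step 2: 001111000)
step 2: 011001000
step 3: 111011000
step 4: 101111001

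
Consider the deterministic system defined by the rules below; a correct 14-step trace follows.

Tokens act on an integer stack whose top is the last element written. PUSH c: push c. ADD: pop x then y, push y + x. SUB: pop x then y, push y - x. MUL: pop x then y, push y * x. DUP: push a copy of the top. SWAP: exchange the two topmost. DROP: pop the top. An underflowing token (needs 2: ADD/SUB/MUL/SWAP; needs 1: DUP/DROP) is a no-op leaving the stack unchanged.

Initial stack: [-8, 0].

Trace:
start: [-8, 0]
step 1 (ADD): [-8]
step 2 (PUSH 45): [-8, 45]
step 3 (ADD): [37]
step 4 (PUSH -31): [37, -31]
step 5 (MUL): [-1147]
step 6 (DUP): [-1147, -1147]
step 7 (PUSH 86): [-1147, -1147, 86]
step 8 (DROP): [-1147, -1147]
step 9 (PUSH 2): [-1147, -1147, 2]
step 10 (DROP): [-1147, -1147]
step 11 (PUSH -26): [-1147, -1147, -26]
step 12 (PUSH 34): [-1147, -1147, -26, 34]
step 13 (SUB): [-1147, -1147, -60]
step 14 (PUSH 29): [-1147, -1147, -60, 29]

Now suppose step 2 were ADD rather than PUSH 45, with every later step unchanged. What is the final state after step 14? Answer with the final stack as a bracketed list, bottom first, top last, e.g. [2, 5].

(re-executing from step 2 with the substitution; state before step 2: [-8])
step 2 (ADD): [-8]
step 3 (ADD): [-8]
step 4 (PUSH -31): [-8, -31]
step 5 (MUL): [248]
step 6 (DUP): [248, 248]
step 7 (PUSH 86): [248, 248, 86]
step 8 (DROP): [248, 248]
step 9 (PUSH 2): [248, 248, 2]
step 10 (DROP): [248, 248]
step 11 (PUSH -26): [248, 248, -26]
step 12 (PUSH 34): [248, 248, -26, 34]
step 13 (SUB): [248, 248, -60]
step 14 (PUSH 29): [248, 248, -60, 29]

[248, 248, -60, 29]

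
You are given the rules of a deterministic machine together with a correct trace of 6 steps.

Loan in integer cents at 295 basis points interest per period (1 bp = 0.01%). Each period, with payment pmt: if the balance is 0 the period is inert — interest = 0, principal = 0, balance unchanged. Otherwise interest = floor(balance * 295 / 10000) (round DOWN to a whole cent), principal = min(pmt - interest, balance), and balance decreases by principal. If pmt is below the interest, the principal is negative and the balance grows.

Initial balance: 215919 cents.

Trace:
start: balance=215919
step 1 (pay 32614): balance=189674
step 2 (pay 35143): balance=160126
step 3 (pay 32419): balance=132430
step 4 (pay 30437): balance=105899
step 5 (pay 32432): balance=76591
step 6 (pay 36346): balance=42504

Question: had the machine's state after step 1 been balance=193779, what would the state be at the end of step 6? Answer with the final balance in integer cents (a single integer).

47252

state after step 1 := balance=193779
step 2 (pay 35143): balance=164352
step 3 (pay 32419): balance=136781
step 4 (pay 30437): balance=110379
step 5 (pay 32432): balance=81203
step 6 (pay 36346): balance=47252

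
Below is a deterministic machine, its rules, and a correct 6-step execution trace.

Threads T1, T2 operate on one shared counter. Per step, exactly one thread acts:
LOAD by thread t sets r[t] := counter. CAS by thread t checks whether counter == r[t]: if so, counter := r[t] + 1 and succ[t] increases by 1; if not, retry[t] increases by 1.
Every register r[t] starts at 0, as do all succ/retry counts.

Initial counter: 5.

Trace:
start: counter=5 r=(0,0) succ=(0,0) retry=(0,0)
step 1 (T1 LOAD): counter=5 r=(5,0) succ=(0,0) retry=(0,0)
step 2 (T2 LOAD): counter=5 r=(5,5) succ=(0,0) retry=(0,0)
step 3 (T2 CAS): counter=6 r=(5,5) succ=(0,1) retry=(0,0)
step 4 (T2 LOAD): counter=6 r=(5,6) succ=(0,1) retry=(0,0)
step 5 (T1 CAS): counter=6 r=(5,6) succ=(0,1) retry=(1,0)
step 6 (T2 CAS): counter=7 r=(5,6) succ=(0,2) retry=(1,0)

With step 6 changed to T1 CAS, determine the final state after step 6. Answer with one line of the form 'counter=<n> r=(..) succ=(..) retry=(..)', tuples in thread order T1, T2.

counter=6 r=(5,6) succ=(0,1) retry=(2,0)

(re-executing from step 6 with the substitution; state before step 6: counter=6 r=(5,6) succ=(0,1) retry=(1,0))
step 6 (T1 CAS): counter=6 r=(5,6) succ=(0,1) retry=(2,0)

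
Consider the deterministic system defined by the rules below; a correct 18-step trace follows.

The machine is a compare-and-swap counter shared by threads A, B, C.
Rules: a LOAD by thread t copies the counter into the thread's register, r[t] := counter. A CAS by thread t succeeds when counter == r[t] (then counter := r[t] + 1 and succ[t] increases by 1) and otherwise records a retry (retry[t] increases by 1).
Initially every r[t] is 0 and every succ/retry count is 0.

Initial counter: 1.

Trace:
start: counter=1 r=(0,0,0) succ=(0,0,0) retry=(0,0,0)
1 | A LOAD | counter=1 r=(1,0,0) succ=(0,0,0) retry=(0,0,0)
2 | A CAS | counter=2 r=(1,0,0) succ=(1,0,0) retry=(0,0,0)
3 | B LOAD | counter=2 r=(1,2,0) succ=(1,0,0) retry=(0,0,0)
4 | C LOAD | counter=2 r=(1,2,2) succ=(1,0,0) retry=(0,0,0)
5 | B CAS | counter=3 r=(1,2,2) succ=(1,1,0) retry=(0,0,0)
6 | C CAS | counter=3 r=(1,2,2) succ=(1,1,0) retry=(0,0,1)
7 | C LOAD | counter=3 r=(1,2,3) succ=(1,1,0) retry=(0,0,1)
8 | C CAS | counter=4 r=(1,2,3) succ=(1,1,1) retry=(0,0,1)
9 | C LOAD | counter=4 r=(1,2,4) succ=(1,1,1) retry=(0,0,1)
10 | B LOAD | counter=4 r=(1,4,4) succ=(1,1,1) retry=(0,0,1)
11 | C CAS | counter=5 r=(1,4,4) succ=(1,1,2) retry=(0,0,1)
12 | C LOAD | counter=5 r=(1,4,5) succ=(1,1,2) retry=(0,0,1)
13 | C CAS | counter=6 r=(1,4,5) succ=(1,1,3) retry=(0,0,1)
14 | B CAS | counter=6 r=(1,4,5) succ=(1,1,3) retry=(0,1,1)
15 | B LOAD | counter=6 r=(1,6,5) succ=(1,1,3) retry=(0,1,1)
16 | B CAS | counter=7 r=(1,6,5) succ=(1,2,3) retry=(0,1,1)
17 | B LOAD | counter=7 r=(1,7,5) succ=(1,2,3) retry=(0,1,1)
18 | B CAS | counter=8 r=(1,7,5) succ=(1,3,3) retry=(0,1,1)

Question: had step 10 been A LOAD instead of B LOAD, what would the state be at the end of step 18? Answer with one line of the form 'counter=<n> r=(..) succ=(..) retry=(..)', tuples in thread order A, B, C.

(re-executing from step 10 with the substitution; state before step 10: counter=4 r=(1,2,4) succ=(1,1,1) retry=(0,0,1))
10 | A LOAD | counter=4 r=(4,2,4) succ=(1,1,1) retry=(0,0,1)
11 | C CAS | counter=5 r=(4,2,4) succ=(1,1,2) retry=(0,0,1)
12 | C LOAD | counter=5 r=(4,2,5) succ=(1,1,2) retry=(0,0,1)
13 | C CAS | counter=6 r=(4,2,5) succ=(1,1,3) retry=(0,0,1)
14 | B CAS | counter=6 r=(4,2,5) succ=(1,1,3) retry=(0,1,1)
15 | B LOAD | counter=6 r=(4,6,5) succ=(1,1,3) retry=(0,1,1)
16 | B CAS | counter=7 r=(4,6,5) succ=(1,2,3) retry=(0,1,1)
17 | B LOAD | counter=7 r=(4,7,5) succ=(1,2,3) retry=(0,1,1)
18 | B CAS | counter=8 r=(4,7,5) succ=(1,3,3) retry=(0,1,1)

counter=8 r=(4,7,5) succ=(1,3,3) retry=(0,1,1)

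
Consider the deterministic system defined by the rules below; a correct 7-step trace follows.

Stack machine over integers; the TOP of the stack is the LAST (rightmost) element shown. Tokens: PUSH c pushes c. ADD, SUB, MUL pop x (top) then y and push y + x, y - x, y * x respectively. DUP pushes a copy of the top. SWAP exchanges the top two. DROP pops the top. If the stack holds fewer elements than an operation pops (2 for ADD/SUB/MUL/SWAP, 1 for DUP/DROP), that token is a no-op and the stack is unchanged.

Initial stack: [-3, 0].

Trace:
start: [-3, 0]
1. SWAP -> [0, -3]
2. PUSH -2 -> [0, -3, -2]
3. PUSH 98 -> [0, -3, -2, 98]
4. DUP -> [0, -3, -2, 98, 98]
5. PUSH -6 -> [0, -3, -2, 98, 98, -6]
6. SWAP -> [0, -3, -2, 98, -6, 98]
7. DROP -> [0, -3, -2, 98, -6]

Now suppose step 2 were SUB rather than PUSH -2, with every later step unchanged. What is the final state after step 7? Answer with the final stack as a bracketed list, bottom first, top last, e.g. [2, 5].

[3, 98, -6]

(re-executing from step 2 with the substitution; state before step 2: [0, -3])
2. SUB -> [3]
3. PUSH 98 -> [3, 98]
4. DUP -> [3, 98, 98]
5. PUSH -6 -> [3, 98, 98, -6]
6. SWAP -> [3, 98, -6, 98]
7. DROP -> [3, 98, -6]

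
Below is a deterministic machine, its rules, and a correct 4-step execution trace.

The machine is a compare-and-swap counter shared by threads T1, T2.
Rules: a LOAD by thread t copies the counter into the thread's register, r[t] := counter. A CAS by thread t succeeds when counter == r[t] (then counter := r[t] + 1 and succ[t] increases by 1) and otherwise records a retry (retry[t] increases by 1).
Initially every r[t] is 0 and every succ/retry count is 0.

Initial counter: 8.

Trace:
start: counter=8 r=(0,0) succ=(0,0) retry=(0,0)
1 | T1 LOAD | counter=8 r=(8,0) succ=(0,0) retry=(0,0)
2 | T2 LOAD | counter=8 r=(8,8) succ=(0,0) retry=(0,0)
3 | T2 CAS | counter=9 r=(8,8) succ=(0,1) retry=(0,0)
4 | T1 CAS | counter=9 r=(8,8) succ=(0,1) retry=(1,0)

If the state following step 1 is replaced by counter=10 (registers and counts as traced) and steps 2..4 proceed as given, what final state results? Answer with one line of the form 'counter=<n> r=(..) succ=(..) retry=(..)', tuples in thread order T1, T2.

state after step 1 := counter=10 r=(8,0) succ=(0,0) retry=(0,0)
2 | T2 LOAD | counter=10 r=(8,10) succ=(0,0) retry=(0,0)
3 | T2 CAS | counter=11 r=(8,10) succ=(0,1) retry=(0,0)
4 | T1 CAS | counter=11 r=(8,10) succ=(0,1) retry=(1,0)

counter=11 r=(8,10) succ=(0,1) retry=(1,0)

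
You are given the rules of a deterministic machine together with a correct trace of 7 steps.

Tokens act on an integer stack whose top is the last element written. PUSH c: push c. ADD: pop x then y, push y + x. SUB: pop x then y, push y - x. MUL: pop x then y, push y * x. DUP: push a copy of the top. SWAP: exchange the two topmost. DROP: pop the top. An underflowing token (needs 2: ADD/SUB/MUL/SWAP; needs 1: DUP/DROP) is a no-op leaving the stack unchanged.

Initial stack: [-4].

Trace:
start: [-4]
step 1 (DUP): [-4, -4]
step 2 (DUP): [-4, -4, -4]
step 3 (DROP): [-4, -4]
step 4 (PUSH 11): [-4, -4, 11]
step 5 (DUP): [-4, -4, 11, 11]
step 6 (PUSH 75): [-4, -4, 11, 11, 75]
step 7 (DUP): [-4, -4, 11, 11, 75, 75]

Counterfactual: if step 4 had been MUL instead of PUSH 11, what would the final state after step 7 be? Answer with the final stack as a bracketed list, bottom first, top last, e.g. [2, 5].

[16, 16, 75, 75]

(re-executing from step 4 with the substitution; state before step 4: [-4, -4])
step 4 (MUL): [16]
step 5 (DUP): [16, 16]
step 6 (PUSH 75): [16, 16, 75]
step 7 (DUP): [16, 16, 75, 75]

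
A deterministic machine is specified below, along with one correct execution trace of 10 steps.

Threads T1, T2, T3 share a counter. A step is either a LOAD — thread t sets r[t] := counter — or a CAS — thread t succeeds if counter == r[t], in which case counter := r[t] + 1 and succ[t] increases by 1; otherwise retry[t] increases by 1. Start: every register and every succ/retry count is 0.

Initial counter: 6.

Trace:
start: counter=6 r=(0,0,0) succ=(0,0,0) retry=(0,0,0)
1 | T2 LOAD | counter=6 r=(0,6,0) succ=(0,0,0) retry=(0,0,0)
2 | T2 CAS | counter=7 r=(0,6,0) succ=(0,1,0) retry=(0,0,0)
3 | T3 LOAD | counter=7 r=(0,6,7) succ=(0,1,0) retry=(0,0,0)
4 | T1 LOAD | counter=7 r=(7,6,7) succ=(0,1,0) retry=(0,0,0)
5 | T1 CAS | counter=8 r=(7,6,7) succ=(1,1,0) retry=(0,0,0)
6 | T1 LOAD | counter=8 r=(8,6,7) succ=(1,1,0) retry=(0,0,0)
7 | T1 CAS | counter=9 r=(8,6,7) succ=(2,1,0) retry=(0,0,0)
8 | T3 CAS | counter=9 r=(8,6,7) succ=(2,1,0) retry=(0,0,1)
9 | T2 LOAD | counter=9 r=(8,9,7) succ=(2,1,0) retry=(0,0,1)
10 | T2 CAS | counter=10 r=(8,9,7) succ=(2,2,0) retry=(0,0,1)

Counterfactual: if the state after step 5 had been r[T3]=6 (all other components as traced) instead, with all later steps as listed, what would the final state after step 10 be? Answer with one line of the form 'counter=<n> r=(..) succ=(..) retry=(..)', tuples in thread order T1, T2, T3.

counter=10 r=(8,9,6) succ=(2,2,0) retry=(0,0,1)

state after step 5 := counter=8 r=(7,6,6) succ=(1,1,0) retry=(0,0,0)
6 | T1 LOAD | counter=8 r=(8,6,6) succ=(1,1,0) retry=(0,0,0)
7 | T1 CAS | counter=9 r=(8,6,6) succ=(2,1,0) retry=(0,0,0)
8 | T3 CAS | counter=9 r=(8,6,6) succ=(2,1,0) retry=(0,0,1)
9 | T2 LOAD | counter=9 r=(8,9,6) succ=(2,1,0) retry=(0,0,1)
10 | T2 CAS | counter=10 r=(8,9,6) succ=(2,2,0) retry=(0,0,1)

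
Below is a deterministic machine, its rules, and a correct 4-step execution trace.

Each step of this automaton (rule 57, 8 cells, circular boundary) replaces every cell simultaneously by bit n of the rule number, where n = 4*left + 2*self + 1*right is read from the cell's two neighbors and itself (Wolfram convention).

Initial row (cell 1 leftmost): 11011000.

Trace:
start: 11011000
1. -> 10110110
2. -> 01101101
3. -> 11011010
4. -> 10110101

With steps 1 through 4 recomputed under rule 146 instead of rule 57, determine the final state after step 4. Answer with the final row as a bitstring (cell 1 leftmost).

00000000

(re-executing steps 1..4 under rule 146; state before step 1: 11011000)
1. -> 00000101
2. -> 10001000
3. -> 01010101
4. -> 00000000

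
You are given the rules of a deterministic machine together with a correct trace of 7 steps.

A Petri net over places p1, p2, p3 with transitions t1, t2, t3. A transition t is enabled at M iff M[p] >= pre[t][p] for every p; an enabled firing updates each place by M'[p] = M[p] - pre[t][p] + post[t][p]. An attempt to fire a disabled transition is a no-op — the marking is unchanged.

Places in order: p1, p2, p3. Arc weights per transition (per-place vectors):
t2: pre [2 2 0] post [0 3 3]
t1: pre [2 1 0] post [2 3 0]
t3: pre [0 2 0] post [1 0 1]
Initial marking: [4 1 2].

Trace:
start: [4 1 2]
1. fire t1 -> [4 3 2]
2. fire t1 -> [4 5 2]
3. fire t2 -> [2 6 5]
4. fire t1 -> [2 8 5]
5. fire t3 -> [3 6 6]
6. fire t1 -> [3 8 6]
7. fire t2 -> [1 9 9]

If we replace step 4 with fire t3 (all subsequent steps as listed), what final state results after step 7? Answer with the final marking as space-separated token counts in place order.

(re-executing from step 4 with the substitution; state before step 4: [2 6 5])
4. fire t3 -> [3 4 6]
5. fire t3 -> [4 2 7]
6. fire t1 -> [4 4 7]
7. fire t2 -> [2 5 10]

2 5 10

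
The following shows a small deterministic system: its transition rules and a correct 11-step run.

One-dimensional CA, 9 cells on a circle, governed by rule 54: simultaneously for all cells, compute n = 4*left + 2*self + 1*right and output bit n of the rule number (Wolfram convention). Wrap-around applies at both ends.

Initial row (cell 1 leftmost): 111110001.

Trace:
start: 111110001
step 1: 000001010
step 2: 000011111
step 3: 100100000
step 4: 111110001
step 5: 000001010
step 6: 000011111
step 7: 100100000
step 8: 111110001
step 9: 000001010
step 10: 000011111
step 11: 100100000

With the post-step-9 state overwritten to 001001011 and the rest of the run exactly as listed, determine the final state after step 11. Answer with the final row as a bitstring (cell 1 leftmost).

state after step 9 := 001001011
step 10: 111111100
step 11: 000000011

000000011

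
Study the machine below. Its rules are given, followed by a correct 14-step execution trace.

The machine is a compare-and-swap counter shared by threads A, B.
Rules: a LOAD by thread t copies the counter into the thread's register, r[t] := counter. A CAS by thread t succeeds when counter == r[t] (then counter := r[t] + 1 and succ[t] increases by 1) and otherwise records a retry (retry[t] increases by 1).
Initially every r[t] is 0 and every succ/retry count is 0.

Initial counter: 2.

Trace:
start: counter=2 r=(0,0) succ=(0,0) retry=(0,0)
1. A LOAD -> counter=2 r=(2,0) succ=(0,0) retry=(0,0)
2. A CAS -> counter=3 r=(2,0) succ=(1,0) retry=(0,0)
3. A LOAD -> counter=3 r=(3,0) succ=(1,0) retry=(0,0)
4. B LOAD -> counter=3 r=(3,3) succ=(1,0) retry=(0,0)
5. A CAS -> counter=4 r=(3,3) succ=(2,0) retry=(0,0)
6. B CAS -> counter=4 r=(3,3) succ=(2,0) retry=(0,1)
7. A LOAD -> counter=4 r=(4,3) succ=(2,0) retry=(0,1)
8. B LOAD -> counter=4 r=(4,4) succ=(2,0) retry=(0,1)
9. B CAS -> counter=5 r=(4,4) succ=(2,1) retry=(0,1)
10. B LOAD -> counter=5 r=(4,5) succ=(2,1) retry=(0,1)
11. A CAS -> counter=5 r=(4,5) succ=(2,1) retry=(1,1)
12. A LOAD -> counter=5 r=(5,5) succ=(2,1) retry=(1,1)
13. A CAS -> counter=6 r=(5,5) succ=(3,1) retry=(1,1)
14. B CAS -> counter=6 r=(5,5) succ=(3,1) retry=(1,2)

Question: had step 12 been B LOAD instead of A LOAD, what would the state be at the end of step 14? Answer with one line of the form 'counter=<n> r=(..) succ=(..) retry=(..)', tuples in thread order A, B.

counter=6 r=(4,5) succ=(2,2) retry=(2,1)

(re-executing from step 12 with the substitution; state before step 12: counter=5 r=(4,5) succ=(2,1) retry=(1,1))
12. B LOAD -> counter=5 r=(4,5) succ=(2,1) retry=(1,1)
13. A CAS -> counter=5 r=(4,5) succ=(2,1) retry=(2,1)
14. B CAS -> counter=6 r=(4,5) succ=(2,2) retry=(2,1)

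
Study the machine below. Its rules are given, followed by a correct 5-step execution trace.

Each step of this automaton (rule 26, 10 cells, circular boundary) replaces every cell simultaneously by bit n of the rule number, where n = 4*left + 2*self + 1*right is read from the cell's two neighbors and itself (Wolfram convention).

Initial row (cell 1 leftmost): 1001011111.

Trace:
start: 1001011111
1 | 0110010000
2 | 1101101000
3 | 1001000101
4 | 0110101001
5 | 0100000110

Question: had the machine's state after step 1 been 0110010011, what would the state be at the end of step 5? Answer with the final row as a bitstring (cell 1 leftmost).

0100100100

state after step 1 := 0110010011
2 | 0101101110
3 | 1001001001
4 | 0110110111
5 | 0100100100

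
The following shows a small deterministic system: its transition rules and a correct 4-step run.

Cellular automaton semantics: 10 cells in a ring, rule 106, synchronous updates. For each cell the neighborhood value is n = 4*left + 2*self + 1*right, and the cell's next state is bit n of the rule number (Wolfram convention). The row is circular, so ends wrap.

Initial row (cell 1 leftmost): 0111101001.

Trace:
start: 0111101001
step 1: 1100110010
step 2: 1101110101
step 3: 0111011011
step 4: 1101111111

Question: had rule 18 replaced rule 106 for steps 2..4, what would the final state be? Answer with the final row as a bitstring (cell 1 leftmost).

1011001101

(re-executing steps 2..4 under rule 18; state before step 2: 1100110010)
step 2: 0011001100
step 3: 0100110010
step 4: 1011001101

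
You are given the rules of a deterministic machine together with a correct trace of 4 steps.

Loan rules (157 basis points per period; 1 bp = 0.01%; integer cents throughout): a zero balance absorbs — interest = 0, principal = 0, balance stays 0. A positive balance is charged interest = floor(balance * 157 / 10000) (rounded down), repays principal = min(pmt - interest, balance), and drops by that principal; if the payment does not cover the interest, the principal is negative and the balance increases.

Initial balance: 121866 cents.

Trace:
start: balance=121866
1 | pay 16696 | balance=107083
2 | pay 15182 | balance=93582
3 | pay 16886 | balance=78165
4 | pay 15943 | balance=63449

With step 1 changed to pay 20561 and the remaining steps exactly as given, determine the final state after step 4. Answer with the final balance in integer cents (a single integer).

(re-executing from step 1 with the substitution; state before step 1: balance=121866)
1 | pay 20561 | balance=103218
2 | pay 15182 | balance=89656
3 | pay 16886 | balance=74177
4 | pay 15943 | balance=59398

59398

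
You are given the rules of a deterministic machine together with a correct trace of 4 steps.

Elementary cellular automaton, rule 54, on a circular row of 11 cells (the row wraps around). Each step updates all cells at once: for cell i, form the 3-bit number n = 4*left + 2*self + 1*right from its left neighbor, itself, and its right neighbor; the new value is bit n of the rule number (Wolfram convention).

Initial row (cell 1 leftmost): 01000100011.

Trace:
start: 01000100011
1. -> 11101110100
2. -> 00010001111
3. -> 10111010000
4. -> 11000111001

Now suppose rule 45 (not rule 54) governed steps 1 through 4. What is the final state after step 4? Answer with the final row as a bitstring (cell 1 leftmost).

(re-executing steps 1..4 under rule 45; state before step 1: 01000100011)
1. -> 11010101010
2. -> 10111111111
3. -> 01100000000
4. -> 01001111111

01001111111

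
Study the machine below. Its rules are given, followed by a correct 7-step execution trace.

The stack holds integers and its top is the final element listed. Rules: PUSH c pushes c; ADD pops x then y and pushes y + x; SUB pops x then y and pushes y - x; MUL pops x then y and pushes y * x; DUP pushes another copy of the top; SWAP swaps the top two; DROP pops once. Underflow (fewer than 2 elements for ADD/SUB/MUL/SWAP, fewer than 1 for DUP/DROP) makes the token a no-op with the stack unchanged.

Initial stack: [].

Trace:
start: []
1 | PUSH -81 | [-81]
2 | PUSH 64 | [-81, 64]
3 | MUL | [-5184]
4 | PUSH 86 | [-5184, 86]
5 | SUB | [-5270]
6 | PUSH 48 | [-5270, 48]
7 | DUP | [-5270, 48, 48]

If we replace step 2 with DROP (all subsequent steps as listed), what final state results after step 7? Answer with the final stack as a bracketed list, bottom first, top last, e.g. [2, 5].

(re-executing from step 2 with the substitution; state before step 2: [-81])
2 | DROP | []
3 | MUL | []
4 | PUSH 86 | [86]
5 | SUB | [86]
6 | PUSH 48 | [86, 48]
7 | DUP | [86, 48, 48]

[86, 48, 48]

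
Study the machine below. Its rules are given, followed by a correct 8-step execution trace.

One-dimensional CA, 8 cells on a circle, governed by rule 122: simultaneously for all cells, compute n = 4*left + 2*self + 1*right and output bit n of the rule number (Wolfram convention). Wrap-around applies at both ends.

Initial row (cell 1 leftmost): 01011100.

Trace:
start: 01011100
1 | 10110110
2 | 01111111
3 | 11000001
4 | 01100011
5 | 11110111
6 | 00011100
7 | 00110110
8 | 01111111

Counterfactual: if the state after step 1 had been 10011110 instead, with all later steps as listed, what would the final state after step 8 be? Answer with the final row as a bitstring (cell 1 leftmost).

10001101

state after step 1 := 10011110
2 | 01110011
3 | 11011111
4 | 01110000
5 | 11011000
6 | 11111101
7 | 00000111
8 | 10001101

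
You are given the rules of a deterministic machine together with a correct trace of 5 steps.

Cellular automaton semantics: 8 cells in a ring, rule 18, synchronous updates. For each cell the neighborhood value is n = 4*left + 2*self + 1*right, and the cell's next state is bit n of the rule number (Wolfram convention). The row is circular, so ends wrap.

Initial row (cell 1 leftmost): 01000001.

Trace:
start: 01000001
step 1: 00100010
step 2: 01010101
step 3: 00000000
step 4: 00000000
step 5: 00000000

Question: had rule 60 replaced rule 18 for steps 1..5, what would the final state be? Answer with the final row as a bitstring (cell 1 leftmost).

(re-executing steps 1..5 under rule 60; state before step 1: 01000001)
step 1: 11100001
step 2: 00010001
step 3: 10011001
step 4: 01010101
step 5: 11111111

11111111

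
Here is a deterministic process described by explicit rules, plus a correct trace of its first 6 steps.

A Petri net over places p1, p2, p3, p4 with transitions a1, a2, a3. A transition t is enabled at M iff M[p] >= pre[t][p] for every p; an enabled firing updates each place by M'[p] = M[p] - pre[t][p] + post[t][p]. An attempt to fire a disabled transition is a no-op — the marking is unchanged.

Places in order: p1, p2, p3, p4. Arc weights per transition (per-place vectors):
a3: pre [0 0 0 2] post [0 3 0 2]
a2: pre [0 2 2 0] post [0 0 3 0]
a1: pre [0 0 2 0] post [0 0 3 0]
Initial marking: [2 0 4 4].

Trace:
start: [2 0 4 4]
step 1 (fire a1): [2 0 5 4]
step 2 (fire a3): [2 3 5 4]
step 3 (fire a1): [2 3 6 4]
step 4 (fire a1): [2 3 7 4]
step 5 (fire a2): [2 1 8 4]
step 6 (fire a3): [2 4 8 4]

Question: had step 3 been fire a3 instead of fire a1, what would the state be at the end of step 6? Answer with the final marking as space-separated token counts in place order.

(re-executing from step 3 with the substitution; state before step 3: [2 3 5 4])
step 3 (fire a3): [2 6 5 4]
step 4 (fire a1): [2 6 6 4]
step 5 (fire a2): [2 4 7 4]
step 6 (fire a3): [2 7 7 4]

2 7 7 4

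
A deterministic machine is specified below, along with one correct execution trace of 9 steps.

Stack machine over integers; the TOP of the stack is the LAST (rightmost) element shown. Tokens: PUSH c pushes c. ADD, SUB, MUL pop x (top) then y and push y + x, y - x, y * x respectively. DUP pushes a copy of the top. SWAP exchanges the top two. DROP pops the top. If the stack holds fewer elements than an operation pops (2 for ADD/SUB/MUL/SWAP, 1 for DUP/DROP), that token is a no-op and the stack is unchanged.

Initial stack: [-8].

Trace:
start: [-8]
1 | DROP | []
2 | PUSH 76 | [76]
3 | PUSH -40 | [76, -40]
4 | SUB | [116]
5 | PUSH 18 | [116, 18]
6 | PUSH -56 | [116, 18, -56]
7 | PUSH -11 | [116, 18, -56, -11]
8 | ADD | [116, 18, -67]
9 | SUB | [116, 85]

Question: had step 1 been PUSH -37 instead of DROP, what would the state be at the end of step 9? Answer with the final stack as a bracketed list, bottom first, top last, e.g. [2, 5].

[-8, -37, 116, 85]

(re-executing from step 1 with the substitution; state before step 1: [-8])
1 | PUSH -37 | [-8, -37]
2 | PUSH 76 | [-8, -37, 76]
3 | PUSH -40 | [-8, -37, 76, -40]
4 | SUB | [-8, -37, 116]
5 | PUSH 18 | [-8, -37, 116, 18]
6 | PUSH -56 | [-8, -37, 116, 18, -56]
7 | PUSH -11 | [-8, -37, 116, 18, -56, -11]
8 | ADD | [-8, -37, 116, 18, -67]
9 | SUB | [-8, -37, 116, 85]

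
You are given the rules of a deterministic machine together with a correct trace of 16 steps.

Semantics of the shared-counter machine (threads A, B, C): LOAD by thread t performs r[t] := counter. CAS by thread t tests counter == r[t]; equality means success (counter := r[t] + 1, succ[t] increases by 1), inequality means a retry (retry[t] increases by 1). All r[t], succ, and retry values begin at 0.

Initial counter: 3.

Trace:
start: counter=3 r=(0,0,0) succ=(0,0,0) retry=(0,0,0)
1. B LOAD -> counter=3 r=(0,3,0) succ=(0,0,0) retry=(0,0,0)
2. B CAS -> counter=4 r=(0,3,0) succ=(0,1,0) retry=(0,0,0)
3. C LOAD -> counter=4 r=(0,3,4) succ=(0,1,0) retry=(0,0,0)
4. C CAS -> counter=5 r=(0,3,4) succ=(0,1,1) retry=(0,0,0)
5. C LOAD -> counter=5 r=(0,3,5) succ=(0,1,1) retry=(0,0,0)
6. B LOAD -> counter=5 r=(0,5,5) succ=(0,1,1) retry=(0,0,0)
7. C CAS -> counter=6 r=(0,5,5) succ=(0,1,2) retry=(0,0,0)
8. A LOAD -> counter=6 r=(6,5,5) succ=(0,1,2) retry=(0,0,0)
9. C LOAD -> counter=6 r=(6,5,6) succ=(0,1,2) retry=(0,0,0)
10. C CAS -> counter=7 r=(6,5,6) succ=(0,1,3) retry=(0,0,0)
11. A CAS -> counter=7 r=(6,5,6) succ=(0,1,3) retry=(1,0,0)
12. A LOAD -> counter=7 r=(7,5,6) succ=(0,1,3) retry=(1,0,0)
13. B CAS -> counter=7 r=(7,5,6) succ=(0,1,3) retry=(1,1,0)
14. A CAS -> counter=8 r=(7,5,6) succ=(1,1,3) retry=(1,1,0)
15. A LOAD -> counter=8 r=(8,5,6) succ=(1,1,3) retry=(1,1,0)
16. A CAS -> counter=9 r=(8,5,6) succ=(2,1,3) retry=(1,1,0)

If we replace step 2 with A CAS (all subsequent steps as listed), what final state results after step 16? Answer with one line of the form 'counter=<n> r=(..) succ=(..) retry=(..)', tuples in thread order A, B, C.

(re-executing from step 2 with the substitution; state before step 2: counter=3 r=(0,3,0) succ=(0,0,0) retry=(0,0,0))
2. A CAS -> counter=3 r=(0,3,0) succ=(0,0,0) retry=(1,0,0)
3. C LOAD -> counter=3 r=(0,3,3) succ=(0,0,0) retry=(1,0,0)
4. C CAS -> counter=4 r=(0,3,3) succ=(0,0,1) retry=(1,0,0)
5. C LOAD -> counter=4 r=(0,3,4) succ=(0,0,1) retry=(1,0,0)
6. B LOAD -> counter=4 r=(0,4,4) succ=(0,0,1) retry=(1,0,0)
7. C CAS -> counter=5 r=(0,4,4) succ=(0,0,2) retry=(1,0,0)
8. A LOAD -> counter=5 r=(5,4,4) succ=(0,0,2) retry=(1,0,0)
9. C LOAD -> counter=5 r=(5,4,5) succ=(0,0,2) retry=(1,0,0)
10. C CAS -> counter=6 r=(5,4,5) succ=(0,0,3) retry=(1,0,0)
11. A CAS -> counter=6 r=(5,4,5) succ=(0,0,3) retry=(2,0,0)
12. A LOAD -> counter=6 r=(6,4,5) succ=(0,0,3) retry=(2,0,0)
13. B CAS -> counter=6 r=(6,4,5) succ=(0,0,3) retry=(2,1,0)
14. A CAS -> counter=7 r=(6,4,5) succ=(1,0,3) retry=(2,1,0)
15. A LOAD -> counter=7 r=(7,4,5) succ=(1,0,3) retry=(2,1,0)
16. A CAS -> counter=8 r=(7,4,5) succ=(2,0,3) retry=(2,1,0)

counter=8 r=(7,4,5) succ=(2,0,3) retry=(2,1,0)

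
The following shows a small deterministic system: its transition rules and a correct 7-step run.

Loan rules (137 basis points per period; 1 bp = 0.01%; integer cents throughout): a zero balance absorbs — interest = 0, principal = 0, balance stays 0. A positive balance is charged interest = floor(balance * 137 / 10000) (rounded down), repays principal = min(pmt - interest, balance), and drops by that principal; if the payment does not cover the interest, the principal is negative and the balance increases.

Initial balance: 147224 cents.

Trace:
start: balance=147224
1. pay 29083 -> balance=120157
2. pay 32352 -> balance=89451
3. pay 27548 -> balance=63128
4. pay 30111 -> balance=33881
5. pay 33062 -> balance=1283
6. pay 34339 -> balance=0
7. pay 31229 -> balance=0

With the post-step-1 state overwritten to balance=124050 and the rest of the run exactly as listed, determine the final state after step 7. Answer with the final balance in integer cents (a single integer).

0

state after step 1 := balance=124050
2. pay 32352 -> balance=93397
3. pay 27548 -> balance=67128
4. pay 30111 -> balance=37936
5. pay 33062 -> balance=5393
6. pay 34339 -> balance=0
7. pay 31229 -> balance=0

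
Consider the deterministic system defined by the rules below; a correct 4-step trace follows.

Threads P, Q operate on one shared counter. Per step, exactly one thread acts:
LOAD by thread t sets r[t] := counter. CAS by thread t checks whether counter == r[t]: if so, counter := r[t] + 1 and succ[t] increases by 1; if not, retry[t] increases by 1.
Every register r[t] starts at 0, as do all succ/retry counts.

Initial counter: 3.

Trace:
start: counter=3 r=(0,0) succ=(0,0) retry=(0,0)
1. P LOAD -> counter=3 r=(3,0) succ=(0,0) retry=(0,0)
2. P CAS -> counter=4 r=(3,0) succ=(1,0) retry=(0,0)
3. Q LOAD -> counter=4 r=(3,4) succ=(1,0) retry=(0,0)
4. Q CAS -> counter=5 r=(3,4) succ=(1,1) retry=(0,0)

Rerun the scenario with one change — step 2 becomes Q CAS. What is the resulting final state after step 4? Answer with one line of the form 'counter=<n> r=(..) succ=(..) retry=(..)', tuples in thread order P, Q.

(re-executing from step 2 with the substitution; state before step 2: counter=3 r=(3,0) succ=(0,0) retry=(0,0))
2. Q CAS -> counter=3 r=(3,0) succ=(0,0) retry=(0,1)
3. Q LOAD -> counter=3 r=(3,3) succ=(0,0) retry=(0,1)
4. Q CAS -> counter=4 r=(3,3) succ=(0,1) retry=(0,1)

counter=4 r=(3,3) succ=(0,1) retry=(0,1)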